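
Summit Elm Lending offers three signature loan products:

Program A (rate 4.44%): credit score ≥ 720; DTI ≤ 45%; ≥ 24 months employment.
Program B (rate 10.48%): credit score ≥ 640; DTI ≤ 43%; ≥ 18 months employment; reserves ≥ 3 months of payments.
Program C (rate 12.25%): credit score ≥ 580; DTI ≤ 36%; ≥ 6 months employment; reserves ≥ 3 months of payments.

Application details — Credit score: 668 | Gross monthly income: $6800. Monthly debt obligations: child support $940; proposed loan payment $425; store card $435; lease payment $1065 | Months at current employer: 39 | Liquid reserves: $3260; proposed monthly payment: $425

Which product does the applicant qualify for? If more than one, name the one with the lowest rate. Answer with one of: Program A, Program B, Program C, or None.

Total debts = (940 + 425 + 435 + 1,065) = 2,865; DTI = 2,865/6,800 = 42.1%.
Reserves = 3,260/425 = 7.7 months.
Program A: score 668 < 720; DTI 42.1% ≤ 45%; employment 39 ≥ 24 mo → does not qualify.
Program B: score 668 ≥ 640; DTI 42.1% ≤ 43%; employment 39 ≥ 18 mo; reserves 7.7 ≥ 3 mo → qualifies.
Program C: score 668 ≥ 580; DTI 42.1% > 36%; employment 39 ≥ 6 mo; reserves 7.7 ≥ 3 mo → does not qualify.

Program B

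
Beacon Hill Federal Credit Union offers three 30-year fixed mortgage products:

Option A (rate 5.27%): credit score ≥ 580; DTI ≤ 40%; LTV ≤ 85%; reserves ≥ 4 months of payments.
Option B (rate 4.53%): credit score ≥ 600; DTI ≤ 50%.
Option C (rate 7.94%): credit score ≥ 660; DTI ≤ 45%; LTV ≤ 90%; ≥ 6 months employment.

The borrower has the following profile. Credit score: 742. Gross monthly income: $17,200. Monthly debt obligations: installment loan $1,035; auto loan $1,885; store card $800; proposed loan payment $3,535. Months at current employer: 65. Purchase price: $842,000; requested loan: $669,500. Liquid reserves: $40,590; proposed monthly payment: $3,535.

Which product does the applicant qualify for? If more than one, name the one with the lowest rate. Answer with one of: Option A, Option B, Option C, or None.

Total debts = (1,035 + 1,885 + 800 + 3,535) = 7,255; DTI = 7,255/17,200 = 42.2%.
LTV = 669,500/842,000 = 79.5%.
Reserves = 40,590/3,535 = 11.5 months.
Option A: score 742 ≥ 580; DTI 42.2% > 40%; LTV 79.5% ≤ 85%; reserves 11.5 ≥ 4 mo → does not qualify.
Option B: score 742 ≥ 600; DTI 42.2% ≤ 50% → qualifies.
Option C: score 742 ≥ 660; DTI 42.2% ≤ 45%; LTV 79.5% ≤ 90%; employment 65 ≥ 6 mo → qualifies.
Qualifying: Option B, Option C. Lowest rate is 4.53% → Option B.

Option B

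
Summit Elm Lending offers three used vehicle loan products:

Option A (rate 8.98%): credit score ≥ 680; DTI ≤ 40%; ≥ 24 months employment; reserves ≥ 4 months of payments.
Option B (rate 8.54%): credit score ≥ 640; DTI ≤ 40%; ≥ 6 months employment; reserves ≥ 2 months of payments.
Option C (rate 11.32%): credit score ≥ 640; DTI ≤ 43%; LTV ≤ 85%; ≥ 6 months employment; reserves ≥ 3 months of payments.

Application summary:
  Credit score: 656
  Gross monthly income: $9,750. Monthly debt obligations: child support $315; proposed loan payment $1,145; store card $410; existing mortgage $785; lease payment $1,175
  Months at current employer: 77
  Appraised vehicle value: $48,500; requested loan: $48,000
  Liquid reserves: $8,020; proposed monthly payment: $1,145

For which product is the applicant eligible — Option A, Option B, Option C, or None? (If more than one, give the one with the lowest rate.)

Option B

Total debts = (315 + 1,145 + 410 + 785 + 1,175) = 3,830; DTI = 3,830/9,750 = 39.3%.
LTV = 48,000/48,500 = 99%.
Reserves = 8,020/1,145 = 7.0 months.
Option A: score 656 < 680; DTI 39.3% ≤ 40%; employment 77 ≥ 24 mo; reserves 7.0 ≥ 4 mo → does not qualify.
Option B: score 656 ≥ 640; DTI 39.3% ≤ 40%; employment 77 ≥ 6 mo; reserves 7.0 ≥ 2 mo → qualifies.
Option C: score 656 ≥ 640; DTI 39.3% ≤ 43%; LTV 99% > 85%; employment 77 ≥ 6 mo; reserves 7.0 ≥ 3 mo → does not qualify.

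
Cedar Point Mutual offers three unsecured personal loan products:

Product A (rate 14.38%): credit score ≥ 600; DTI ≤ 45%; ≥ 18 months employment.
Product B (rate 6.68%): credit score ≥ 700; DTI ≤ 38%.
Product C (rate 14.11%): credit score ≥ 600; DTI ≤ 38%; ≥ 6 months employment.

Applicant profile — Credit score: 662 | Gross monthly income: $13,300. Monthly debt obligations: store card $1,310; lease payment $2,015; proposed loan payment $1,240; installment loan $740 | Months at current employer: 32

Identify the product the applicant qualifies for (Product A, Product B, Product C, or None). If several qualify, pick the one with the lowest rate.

Product A

Total debts = (1,310 + 2,015 + 1,240 + 740) = 5,305; DTI = 5,305/13,300 = 39.9%.
Product A: score 662 ≥ 600; DTI 39.9% ≤ 45%; employment 32 ≥ 18 mo → qualifies.
Product B: score 662 < 700; DTI 39.9% > 38% → does not qualify.
Product C: score 662 ≥ 600; DTI 39.9% > 38%; employment 32 ≥ 6 mo → does not qualify.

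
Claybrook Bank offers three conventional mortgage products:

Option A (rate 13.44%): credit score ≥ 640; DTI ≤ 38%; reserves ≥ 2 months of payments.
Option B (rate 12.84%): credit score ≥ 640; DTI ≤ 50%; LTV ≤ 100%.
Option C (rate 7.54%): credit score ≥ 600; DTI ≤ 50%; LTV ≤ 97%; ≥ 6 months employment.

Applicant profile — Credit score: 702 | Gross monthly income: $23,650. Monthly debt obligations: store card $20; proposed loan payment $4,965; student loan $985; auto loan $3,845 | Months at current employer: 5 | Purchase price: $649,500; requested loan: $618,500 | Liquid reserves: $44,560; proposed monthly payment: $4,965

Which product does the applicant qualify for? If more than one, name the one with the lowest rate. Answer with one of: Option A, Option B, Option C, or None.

Total debts = (20 + 4,965 + 985 + 3,845) = 9,815; DTI = 9,815/23,650 = 41.5%.
LTV = 618,500/649,500 = 95.2%.
Reserves = 44,560/4,965 = 9.0 months.
Option A: score 702 ≥ 640; DTI 41.5% > 38%; reserves 9.0 ≥ 2 mo → does not qualify.
Option B: score 702 ≥ 640; DTI 41.5% ≤ 50%; LTV 95.2% ≤ 100% → qualifies.
Option C: score 702 ≥ 600; DTI 41.5% ≤ 50%; LTV 95.2% ≤ 97%; employment 5 < 6 mo → does not qualify.

Option B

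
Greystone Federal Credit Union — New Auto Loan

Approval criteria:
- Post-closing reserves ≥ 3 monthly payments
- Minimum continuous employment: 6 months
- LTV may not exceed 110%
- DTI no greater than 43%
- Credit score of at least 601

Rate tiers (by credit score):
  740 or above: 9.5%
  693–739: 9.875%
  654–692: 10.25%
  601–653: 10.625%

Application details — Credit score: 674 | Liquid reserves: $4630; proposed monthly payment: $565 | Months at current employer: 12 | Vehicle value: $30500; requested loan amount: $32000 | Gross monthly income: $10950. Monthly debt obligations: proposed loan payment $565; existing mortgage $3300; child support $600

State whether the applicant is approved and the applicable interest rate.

Approved at 10.25%

Credit score 674 ≥ 601 (meets minimum)
LTV = 32,000/30,500 = 104.9% ≤ 110%
Reserves = 4,630/565 = 8.2 months ≥ 3
Employment 12 ≥ 6 months
Total monthly debts = (565 + 3,300 + 600) = 4,465. Debt-to-income = 4,465/10,950 = 40.8% — meets 43% limit
All requirements met. Score 674 falls in the 654–692 tier → 10.25%.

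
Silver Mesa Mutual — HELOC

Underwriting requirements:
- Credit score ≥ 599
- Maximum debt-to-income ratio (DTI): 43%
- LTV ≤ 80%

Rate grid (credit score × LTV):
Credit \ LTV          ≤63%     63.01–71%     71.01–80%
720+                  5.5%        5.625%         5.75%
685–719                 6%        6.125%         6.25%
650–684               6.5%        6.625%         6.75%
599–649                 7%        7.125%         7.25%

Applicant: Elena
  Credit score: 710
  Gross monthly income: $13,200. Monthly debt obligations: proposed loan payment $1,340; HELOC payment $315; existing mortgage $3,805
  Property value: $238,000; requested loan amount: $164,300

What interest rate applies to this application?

6.125%

Credit score 710 ≥ 599; Total monthly debts = (1,340 + 315 + 3,805) = 5,460. Debt-to-income = 5,460/13,200 = 41.4% — meets 43% limit
LTV: 164,300 ÷ 238,000 = 69%, within 80% cap
Credit 710 → row 685–719; LTV 69% → column 63.01–71%. Grid cell → 6.125%.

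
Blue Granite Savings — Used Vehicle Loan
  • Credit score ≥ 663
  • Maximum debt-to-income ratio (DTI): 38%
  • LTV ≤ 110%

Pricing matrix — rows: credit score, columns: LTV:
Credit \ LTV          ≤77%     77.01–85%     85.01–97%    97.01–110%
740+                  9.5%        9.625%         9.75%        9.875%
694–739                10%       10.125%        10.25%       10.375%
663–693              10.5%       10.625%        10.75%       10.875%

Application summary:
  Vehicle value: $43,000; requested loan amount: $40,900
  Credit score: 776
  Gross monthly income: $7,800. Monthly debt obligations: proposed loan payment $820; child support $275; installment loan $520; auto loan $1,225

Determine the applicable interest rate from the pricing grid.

Credit score 776 ≥ 663; Total monthly debts = (820 + 275 + 520 + 1,225) = 2,840. Debt-to-income = 2,840/7,800 = 36.4% — meets 38% limit
Loan-to-value = 40,900/43,000 = 95.1% — pass (110% max)
Credit 776 → row 740+; LTV 95.1% → column 85.01–97%. Grid cell → 9.75%.

9.75%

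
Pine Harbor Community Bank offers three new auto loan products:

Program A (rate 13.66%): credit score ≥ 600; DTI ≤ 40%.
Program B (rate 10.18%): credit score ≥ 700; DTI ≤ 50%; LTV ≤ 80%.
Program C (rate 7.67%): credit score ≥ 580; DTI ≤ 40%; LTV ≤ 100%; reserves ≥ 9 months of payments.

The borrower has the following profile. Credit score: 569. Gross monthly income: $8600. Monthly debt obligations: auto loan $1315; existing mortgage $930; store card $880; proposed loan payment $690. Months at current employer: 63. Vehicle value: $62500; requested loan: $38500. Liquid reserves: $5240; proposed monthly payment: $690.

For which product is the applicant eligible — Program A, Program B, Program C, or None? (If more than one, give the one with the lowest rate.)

None

Total debts = (1,315 + 930 + 880 + 690) = 3,815; DTI = 3,815/8,600 = 44.4%.
LTV = 38,500/62,500 = 61.6%.
Reserves = 5,240/690 = 7.6 months.
Program A: score 569 < 600; DTI 44.4% > 40% → does not qualify.
Program B: score 569 < 700; DTI 44.4% ≤ 50%; LTV 61.6% ≤ 80% → does not qualify.
Program C: score 569 < 580; DTI 44.4% > 40%; LTV 61.6% ≤ 100%; reserves 7.6 < 9 mo → does not qualify.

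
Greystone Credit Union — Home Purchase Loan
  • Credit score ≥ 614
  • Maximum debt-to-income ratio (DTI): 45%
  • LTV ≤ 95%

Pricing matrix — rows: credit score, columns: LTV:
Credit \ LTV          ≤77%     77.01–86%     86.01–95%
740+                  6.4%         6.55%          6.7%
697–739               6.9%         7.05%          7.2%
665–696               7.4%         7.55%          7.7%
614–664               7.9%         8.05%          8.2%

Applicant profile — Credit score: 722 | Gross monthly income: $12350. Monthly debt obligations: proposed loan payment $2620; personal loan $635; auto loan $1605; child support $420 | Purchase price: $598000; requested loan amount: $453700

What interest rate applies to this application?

Credit score 722 ≥ 614; Total monthly debts = (2,620 + 635 + 1,605 + 420) = 5,280. DTI: 5,280 ÷ 12,350 = 42.8%, within the 45% cap
LTV: 453,700 ÷ 598,000 = 75.9%, within 95% cap
Row: 722 falls in 697–739. Column: 75.9% falls in ≤77%. Rate = 6.9%.

6.9%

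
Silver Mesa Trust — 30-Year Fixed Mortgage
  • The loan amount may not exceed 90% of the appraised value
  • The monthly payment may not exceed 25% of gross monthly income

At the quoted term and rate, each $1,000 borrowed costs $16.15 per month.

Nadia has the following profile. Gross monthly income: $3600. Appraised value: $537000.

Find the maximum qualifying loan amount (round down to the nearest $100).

$55,700

Payment cap: 25% × $3,600 = $900/month.
At $16.15 per $1,000, that supports 900/16.15 × 1,000 ≈ $55,727 → $55,700.
LTV cap: 90% × $537,000 = $483,300 → $483,300.
Binding constraint: payment-to-income.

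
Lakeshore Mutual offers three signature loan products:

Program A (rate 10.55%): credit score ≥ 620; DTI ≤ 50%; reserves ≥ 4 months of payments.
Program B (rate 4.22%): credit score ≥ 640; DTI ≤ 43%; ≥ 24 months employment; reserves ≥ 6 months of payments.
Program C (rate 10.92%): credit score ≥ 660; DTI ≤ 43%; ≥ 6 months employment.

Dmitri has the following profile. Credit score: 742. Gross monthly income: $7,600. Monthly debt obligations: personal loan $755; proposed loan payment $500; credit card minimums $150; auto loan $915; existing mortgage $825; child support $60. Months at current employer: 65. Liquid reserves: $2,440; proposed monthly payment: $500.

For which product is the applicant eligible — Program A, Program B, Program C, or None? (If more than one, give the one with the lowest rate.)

Total debts = (755 + 500 + 150 + 915 + 825 + 60) = 3,205; DTI = 3,205/7,600 = 42.2%.
Reserves = 2,440/500 = 4.9 months.
Program A: score 742 ≥ 620; DTI 42.2% ≤ 50%; reserves 4.9 ≥ 4 mo → qualifies.
Program B: score 742 ≥ 640; DTI 42.2% ≤ 43%; employment 65 ≥ 24 mo; reserves 4.9 < 6 mo → does not qualify.
Program C: score 742 ≥ 660; DTI 42.2% ≤ 43%; employment 65 ≥ 6 mo → qualifies.
Qualifying: Program A, Program C. Lowest rate is 10.55% → Program A.

Program A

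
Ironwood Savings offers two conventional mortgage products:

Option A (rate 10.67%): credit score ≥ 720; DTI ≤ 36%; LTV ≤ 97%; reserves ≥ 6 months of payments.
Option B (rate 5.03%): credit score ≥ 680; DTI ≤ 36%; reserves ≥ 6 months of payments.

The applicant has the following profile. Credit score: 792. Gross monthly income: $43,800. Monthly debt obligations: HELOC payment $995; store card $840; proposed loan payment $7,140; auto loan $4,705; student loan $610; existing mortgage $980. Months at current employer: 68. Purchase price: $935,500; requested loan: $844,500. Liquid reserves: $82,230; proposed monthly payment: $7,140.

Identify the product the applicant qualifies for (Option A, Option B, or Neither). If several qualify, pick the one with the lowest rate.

Total debts = (995 + 840 + 7,140 + 4,705 + 610 + 980) = 15,270; DTI = 15,270/43,800 = 34.9%.
LTV = 844,500/935,500 = 90.3%.
Reserves = 82,230/7,140 = 11.5 months.
Option A: score 792 ≥ 720; DTI 34.9% ≤ 36%; LTV 90.3% ≤ 97%; reserves 11.5 ≥ 6 mo → qualifies.
Option B: score 792 ≥ 680; DTI 34.9% ≤ 36%; reserves 11.5 ≥ 6 mo → qualifies.
Qualifying: Option A, Option B. Lowest rate is 5.03% → Option B.

Option B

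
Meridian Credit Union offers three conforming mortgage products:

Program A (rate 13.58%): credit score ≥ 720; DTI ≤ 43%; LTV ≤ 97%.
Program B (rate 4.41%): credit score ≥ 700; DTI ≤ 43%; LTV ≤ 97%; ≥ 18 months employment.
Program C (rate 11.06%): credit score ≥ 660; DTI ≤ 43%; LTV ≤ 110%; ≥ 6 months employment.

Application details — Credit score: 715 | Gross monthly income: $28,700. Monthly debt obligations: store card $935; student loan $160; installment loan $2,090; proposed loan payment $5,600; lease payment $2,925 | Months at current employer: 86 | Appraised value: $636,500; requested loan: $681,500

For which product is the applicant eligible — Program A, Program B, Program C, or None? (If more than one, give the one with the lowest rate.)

Program C

Total debts = (935 + 160 + 2,090 + 5,600 + 2,925) = 11,710; DTI = 11,710/28,700 = 40.8%.
LTV = 681,500/636,500 = 107.1%.
Program A: score 715 < 720; DTI 40.8% ≤ 43%; LTV 107.1% > 97% → does not qualify.
Program B: score 715 ≥ 700; DTI 40.8% ≤ 43%; LTV 107.1% > 97%; employment 86 ≥ 18 mo → does not qualify.
Program C: score 715 ≥ 660; DTI 40.8% ≤ 43%; LTV 107.1% ≤ 110%; employment 86 ≥ 6 mo → qualifies.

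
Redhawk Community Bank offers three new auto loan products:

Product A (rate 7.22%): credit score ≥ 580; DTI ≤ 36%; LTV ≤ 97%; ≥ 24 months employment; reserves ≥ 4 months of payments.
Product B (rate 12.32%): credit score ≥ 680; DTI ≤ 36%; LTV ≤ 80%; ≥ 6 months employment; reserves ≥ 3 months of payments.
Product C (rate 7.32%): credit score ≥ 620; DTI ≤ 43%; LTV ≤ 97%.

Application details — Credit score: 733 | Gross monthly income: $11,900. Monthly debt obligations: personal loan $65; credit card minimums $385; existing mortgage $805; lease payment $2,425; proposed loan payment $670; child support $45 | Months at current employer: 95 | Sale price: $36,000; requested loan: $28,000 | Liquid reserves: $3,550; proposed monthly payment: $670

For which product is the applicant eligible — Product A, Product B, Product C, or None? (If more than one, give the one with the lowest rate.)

Product C

Total debts = (65 + 385 + 805 + 2,425 + 670 + 45) = 4,395; DTI = 4,395/11,900 = 36.9%.
LTV = 28,000/36,000 = 77.8%.
Reserves = 3,550/670 = 5.3 months.
Product A: score 733 ≥ 580; DTI 36.9% > 36%; LTV 77.8% ≤ 97%; employment 95 ≥ 24 mo; reserves 5.3 ≥ 4 mo → does not qualify.
Product B: score 733 ≥ 680; DTI 36.9% > 36%; LTV 77.8% ≤ 80%; employment 95 ≥ 6 mo; reserves 5.3 ≥ 3 mo → does not qualify.
Product C: score 733 ≥ 620; DTI 36.9% ≤ 43%; LTV 77.8% ≤ 97% → qualifies.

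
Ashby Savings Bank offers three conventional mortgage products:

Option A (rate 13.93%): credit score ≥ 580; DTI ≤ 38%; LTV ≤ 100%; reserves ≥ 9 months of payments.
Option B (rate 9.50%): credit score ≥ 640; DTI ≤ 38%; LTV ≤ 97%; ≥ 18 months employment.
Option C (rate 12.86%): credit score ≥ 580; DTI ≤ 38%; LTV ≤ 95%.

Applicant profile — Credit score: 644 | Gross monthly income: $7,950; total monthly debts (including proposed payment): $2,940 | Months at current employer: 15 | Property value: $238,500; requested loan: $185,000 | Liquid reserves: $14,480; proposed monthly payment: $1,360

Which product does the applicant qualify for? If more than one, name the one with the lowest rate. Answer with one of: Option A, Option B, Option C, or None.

Option C

DTI = 2,940/7,950 = 37%.
LTV = 185,000/238,500 = 77.6%.
Reserves = 14,480/1,360 = 10.6 months.
Option A: score 644 ≥ 580; DTI 37% ≤ 38%; LTV 77.6% ≤ 100%; reserves 10.6 ≥ 9 mo → qualifies.
Option B: score 644 ≥ 640; DTI 37% ≤ 38%; LTV 77.6% ≤ 97%; employment 15 < 18 mo → does not qualify.
Option C: score 644 ≥ 580; DTI 37% ≤ 38%; LTV 77.6% ≤ 95% → qualifies.
Qualifying: Option A, Option C. Lowest rate is 12.86% → Option C.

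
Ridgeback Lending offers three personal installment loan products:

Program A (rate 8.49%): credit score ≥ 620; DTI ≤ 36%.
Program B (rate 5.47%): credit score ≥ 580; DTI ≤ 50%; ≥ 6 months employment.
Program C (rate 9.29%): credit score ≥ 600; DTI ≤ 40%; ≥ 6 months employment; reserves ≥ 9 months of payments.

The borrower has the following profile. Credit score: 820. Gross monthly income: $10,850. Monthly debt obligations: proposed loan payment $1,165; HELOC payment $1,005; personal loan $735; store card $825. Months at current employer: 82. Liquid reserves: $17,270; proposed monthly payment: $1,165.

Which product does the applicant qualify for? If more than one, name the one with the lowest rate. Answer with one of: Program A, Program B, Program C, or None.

Program B

Total debts = (1,165 + 1,005 + 735 + 825) = 3,730; DTI = 3,730/10,850 = 34.4%.
Reserves = 17,270/1,165 = 14.8 months.
Program A: score 820 ≥ 620; DTI 34.4% ≤ 36% → qualifies.
Program B: score 820 ≥ 580; DTI 34.4% ≤ 50%; employment 82 ≥ 6 mo → qualifies.
Program C: score 820 ≥ 600; DTI 34.4% ≤ 40%; employment 82 ≥ 6 mo; reserves 14.8 ≥ 9 mo → qualifies.
Qualifying: Program A, Program B, Program C. Lowest rate is 5.47% → Program B.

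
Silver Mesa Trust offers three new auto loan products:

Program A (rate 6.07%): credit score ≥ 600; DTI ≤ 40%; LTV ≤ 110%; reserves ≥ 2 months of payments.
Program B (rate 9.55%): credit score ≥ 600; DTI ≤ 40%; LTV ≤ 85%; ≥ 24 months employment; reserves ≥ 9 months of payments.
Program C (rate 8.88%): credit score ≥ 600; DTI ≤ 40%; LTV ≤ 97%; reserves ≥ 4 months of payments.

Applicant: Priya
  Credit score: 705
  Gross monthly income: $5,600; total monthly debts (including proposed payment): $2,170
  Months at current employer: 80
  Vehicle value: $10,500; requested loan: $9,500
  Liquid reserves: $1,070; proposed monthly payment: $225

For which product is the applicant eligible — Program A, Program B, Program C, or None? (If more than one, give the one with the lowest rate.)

DTI = 2,170/5,600 = 38.8%.
LTV = 9,500/10,500 = 90.5%.
Reserves = 1,070/225 = 4.8 months.
Program A: score 705 ≥ 600; DTI 38.8% ≤ 40%; LTV 90.5% ≤ 110%; reserves 4.8 ≥ 2 mo → qualifies.
Program B: score 705 ≥ 600; DTI 38.8% ≤ 40%; LTV 90.5% > 85%; employment 80 ≥ 24 mo; reserves 4.8 < 9 mo → does not qualify.
Program C: score 705 ≥ 600; DTI 38.8% ≤ 40%; LTV 90.5% ≤ 97%; reserves 4.8 ≥ 4 mo → qualifies.
Qualifying: Program A, Program C. Lowest rate is 6.07% → Program A.

Program A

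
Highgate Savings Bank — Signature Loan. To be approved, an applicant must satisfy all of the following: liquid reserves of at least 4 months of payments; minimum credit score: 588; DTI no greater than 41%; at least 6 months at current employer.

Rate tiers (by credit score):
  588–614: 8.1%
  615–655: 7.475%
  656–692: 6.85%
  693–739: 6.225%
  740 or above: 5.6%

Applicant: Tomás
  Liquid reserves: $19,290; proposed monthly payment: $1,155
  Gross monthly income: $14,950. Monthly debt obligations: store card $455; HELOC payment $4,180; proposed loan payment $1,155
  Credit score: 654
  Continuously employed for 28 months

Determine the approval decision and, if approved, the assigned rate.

Credit score 654 ≥ 588 (meets minimum)
Reserves: 19,290 ÷ 1,155 = 16.7 months (meets 4-month minimum)
Total monthly debts = (455 + 4,180 + 1,155) = 5,790. DTI = 5,790/14,950 = 38.7% ≤ 41%
Employment 28 ≥ 6 months
All requirements met. Score 654 falls in the 615–655 tier → 7.475%.

Approved at 7.475%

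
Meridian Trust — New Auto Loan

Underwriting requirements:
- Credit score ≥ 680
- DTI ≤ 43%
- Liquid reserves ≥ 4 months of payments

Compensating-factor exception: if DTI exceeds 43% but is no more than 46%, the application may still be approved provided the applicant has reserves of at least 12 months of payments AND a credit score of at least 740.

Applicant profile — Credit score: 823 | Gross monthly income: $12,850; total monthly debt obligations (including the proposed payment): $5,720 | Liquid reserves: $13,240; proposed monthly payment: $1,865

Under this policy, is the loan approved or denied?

Denied

Credit score 823 ≥ 680 (meets base)
DTI = 5,720/12,850 = 44.5% > 43% — standard DTI limit exceeded.
Reserves: 13,240 ÷ 1,865 = 7.1 months (meets 4-month minimum)
DTI 44.5% is within the 43%–46% exception band; checking compensating factors.
Reserves 7.1 < 12 months; credit score 823 ≥ 740.
Compensating-factor requirement not fully met.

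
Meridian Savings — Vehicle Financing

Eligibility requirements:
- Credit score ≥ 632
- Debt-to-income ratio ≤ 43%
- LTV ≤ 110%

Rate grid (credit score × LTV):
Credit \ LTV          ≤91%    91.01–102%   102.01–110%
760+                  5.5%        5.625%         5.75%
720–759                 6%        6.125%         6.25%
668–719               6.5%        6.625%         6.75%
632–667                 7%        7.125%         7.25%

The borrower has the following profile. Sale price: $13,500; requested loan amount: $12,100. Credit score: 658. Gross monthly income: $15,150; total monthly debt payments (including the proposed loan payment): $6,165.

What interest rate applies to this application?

Credit score 658 ≥ 632; DTI: 6,165 ÷ 15,150 = 40.7%, within the 43% cap
Loan-to-value = 12,100/13,500 = 89.6% — pass (110% max)
Row: 658 falls in 632–667. Column: 89.6% falls in ≤91%. Rate = 7%.

7%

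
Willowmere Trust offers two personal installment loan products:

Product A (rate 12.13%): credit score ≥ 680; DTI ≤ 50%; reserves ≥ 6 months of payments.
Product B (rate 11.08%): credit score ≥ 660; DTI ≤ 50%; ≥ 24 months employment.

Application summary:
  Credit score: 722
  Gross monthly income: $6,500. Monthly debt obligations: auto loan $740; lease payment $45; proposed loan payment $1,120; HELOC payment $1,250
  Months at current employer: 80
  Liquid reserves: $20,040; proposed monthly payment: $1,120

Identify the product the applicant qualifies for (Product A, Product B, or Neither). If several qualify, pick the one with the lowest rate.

Total debts = (740 + 45 + 1,120 + 1,250) = 3,155; DTI = 3,155/6,500 = 48.5%.
Reserves = 20,040/1,120 = 17.9 months.
Product A: score 722 ≥ 680; DTI 48.5% ≤ 50%; reserves 17.9 ≥ 6 mo → qualifies.
Product B: score 722 ≥ 660; DTI 48.5% ≤ 50%; employment 80 ≥ 24 mo → qualifies.
Qualifying: Product A, Product B. Lowest rate is 11.08% → Product B.

Product B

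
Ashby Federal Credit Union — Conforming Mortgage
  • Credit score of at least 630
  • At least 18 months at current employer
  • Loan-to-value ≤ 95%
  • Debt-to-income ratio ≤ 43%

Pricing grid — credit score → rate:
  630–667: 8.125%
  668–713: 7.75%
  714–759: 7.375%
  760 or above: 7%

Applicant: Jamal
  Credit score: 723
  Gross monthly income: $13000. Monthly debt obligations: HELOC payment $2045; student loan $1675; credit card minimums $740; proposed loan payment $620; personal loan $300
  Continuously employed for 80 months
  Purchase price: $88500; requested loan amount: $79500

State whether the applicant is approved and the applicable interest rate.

Credit score 723 ≥ 630 (meets minimum)
Employment 80 ≥ 18 months
Total monthly debts = (2,045 + 1,675 + 740 + 620 + 300) = 5,380. Debt-to-income = 5,380/13,000 = 41.4% — meets 43% limit
Loan-to-value = 79,500/88,500 = 89.8% — pass (95% max)
All requirements met. Score 723 falls in the 714–759 tier → 7.375%.

Approved at 7.375%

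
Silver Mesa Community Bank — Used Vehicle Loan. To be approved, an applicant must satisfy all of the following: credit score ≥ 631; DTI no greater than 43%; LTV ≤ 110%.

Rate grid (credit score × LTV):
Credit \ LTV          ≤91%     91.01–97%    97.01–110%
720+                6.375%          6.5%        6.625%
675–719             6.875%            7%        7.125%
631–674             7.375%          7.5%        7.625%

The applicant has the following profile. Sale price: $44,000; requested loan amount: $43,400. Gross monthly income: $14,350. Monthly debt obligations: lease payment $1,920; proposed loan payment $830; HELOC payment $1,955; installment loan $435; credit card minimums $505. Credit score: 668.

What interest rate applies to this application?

Credit score 668 ≥ 631; Total monthly debts = (1,920 + 830 + 1,955 + 435 + 505) = 5,645. Debt-to-income = 5,645/14,350 = 39.3% — meets 43% limit
LTV: 43,400 ÷ 44,000 = 98.6%, within 110% cap
Credit 668 → row 631–674; LTV 98.6% → column 97.01–110%. Grid cell → 7.625%.

7.625%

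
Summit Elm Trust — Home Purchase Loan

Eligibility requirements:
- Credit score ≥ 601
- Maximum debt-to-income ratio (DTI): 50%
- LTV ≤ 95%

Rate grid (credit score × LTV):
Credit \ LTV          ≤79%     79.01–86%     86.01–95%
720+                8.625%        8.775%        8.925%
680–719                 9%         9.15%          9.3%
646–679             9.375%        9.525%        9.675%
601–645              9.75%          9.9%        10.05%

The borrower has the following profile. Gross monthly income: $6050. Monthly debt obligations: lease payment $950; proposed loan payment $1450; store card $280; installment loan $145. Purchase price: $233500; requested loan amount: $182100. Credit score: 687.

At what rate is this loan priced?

9%

Credit score 687 ≥ 601; Total monthly debts = (950 + 1,450 + 280 + 145) = 2,825. Debt-to-income = 2,825/6,050 = 46.7% — meets 50% limit
LTV = 182,100/233,500 = 78% ≤ 95%
Credit 687 → row 680–719; LTV 78% → column ≤79%. Grid cell → 9%.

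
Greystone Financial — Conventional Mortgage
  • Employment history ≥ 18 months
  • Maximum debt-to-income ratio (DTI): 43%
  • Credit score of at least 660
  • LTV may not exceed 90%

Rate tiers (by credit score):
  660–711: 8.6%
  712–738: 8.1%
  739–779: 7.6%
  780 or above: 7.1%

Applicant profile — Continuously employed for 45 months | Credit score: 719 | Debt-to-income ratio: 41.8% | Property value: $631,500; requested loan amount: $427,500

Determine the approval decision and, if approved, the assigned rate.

Credit score 719 ≥ 660 (meets minimum)
Loan-to-value = 427,500/631,500 = 67.7% — pass (90% max)
Debt-to-income 41.8% vs 43% cap — pass
Employment 45 ≥ 18 months
All requirements met. Score 719 falls in the 712–738 tier → 8.1%.

Approved at 8.1%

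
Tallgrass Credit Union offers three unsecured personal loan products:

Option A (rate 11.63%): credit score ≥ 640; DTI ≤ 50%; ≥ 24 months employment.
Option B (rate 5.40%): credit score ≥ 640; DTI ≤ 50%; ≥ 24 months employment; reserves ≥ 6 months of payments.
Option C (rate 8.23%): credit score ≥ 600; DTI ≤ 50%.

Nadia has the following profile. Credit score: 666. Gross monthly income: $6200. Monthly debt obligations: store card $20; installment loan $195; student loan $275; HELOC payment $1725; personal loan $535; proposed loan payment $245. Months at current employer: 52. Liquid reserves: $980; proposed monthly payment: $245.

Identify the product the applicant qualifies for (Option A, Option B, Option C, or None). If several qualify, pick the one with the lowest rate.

Option C

Total debts = (20 + 195 + 275 + 1,725 + 535 + 245) = 2,995; DTI = 2,995/6,200 = 48.3%.
Reserves = 980/245 = 4.0 months.
Option A: score 666 ≥ 640; DTI 48.3% ≤ 50%; employment 52 ≥ 24 mo → qualifies.
Option B: score 666 ≥ 640; DTI 48.3% ≤ 50%; employment 52 ≥ 24 mo; reserves 4.0 < 6 mo → does not qualify.
Option C: score 666 ≥ 600; DTI 48.3% ≤ 50% → qualifies.
Qualifying: Option A, Option C. Lowest rate is 8.23% → Option C.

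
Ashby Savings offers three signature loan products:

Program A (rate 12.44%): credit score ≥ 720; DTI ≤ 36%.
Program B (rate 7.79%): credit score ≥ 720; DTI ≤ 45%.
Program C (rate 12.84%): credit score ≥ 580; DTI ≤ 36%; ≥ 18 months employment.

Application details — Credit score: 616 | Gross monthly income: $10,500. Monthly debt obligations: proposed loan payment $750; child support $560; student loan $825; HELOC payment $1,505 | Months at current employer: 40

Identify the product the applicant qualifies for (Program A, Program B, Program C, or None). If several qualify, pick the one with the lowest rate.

Program C

Total debts = (750 + 560 + 825 + 1,505) = 3,640; DTI = 3,640/10,500 = 34.7%.
Program A: score 616 < 720; DTI 34.7% ≤ 36% → does not qualify.
Program B: score 616 < 720; DTI 34.7% ≤ 45% → does not qualify.
Program C: score 616 ≥ 580; DTI 34.7% ≤ 36%; employment 40 ≥ 18 mo → qualifies.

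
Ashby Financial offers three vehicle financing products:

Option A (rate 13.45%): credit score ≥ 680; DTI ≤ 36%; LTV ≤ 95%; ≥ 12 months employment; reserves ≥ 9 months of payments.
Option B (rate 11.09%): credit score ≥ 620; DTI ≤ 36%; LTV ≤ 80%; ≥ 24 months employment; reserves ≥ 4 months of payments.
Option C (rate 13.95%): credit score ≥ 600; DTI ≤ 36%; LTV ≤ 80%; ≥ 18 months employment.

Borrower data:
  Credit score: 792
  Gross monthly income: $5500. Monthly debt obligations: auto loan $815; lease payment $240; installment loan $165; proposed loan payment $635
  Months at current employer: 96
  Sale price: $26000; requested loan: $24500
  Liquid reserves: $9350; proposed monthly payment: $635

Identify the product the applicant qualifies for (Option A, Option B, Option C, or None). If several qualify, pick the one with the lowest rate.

Option A

Total debts = (815 + 240 + 165 + 635) = 1,855; DTI = 1,855/5,500 = 33.7%.
LTV = 24,500/26,000 = 94.2%.
Reserves = 9,350/635 = 14.7 months.
Option A: score 792 ≥ 680; DTI 33.7% ≤ 36%; LTV 94.2% ≤ 95%; employment 96 ≥ 12 mo; reserves 14.7 ≥ 9 mo → qualifies.
Option B: score 792 ≥ 620; DTI 33.7% ≤ 36%; LTV 94.2% > 80%; employment 96 ≥ 24 mo; reserves 14.7 ≥ 4 mo → does not qualify.
Option C: score 792 ≥ 600; DTI 33.7% ≤ 36%; LTV 94.2% > 80%; employment 96 ≥ 18 mo → does not qualify.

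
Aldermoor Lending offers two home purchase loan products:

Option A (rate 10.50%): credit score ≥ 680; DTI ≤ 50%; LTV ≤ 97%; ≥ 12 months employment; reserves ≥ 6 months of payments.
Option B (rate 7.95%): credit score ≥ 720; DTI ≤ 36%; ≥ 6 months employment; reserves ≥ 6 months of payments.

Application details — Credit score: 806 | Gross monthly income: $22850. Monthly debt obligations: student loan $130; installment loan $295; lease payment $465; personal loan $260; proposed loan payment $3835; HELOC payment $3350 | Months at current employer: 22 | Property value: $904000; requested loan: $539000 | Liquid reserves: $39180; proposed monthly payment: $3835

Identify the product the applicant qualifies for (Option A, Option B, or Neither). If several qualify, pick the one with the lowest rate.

Option A

Total debts = (130 + 295 + 465 + 260 + 3,835 + 3,350) = 8,335; DTI = 8,335/22,850 = 36.5%.
LTV = 539,000/904,000 = 59.6%.
Reserves = 39,180/3,835 = 10.2 months.
Option A: score 806 ≥ 680; DTI 36.5% ≤ 50%; LTV 59.6% ≤ 97%; employment 22 ≥ 12 mo; reserves 10.2 ≥ 6 mo → qualifies.
Option B: score 806 ≥ 720; DTI 36.5% > 36%; employment 22 ≥ 6 mo; reserves 10.2 ≥ 6 mo → does not qualify.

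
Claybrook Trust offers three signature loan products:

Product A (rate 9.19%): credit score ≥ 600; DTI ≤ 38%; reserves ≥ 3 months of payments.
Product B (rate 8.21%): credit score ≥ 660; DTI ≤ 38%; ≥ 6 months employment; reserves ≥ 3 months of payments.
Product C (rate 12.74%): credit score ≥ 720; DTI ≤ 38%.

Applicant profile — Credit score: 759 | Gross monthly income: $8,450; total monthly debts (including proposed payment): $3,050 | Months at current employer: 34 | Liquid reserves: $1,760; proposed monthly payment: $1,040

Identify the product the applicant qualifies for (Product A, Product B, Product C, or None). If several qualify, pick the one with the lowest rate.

Product C

DTI = 3,050/8,450 = 36.1%.
Reserves = 1,760/1,040 = 1.7 months.
Product A: score 759 ≥ 600; DTI 36.1% ≤ 38%; reserves 1.7 < 3 mo → does not qualify.
Product B: score 759 ≥ 660; DTI 36.1% ≤ 38%; employment 34 ≥ 6 mo; reserves 1.7 < 3 mo → does not qualify.
Product C: score 759 ≥ 720; DTI 36.1% ≤ 38% → qualifies.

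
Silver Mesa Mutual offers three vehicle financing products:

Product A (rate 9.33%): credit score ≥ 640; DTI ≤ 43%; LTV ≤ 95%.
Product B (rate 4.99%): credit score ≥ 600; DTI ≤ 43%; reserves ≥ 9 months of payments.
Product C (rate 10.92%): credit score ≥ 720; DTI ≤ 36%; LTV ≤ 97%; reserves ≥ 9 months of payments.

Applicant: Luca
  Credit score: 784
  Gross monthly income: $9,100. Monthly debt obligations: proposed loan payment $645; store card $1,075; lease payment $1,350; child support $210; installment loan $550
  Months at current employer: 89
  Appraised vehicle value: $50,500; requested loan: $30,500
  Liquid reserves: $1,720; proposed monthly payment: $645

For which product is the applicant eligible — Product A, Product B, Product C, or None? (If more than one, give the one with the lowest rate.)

Total debts = (645 + 1,075 + 1,350 + 210 + 550) = 3,830; DTI = 3,830/9,100 = 42.1%.
LTV = 30,500/50,500 = 60.4%.
Reserves = 1,720/645 = 2.7 months.
Product A: score 784 ≥ 640; DTI 42.1% ≤ 43%; LTV 60.4% ≤ 95% → qualifies.
Product B: score 784 ≥ 600; DTI 42.1% ≤ 43%; reserves 2.7 < 9 mo → does not qualify.
Product C: score 784 ≥ 720; DTI 42.1% > 36%; LTV 60.4% ≤ 97%; reserves 2.7 < 9 mo → does not qualify.

Product A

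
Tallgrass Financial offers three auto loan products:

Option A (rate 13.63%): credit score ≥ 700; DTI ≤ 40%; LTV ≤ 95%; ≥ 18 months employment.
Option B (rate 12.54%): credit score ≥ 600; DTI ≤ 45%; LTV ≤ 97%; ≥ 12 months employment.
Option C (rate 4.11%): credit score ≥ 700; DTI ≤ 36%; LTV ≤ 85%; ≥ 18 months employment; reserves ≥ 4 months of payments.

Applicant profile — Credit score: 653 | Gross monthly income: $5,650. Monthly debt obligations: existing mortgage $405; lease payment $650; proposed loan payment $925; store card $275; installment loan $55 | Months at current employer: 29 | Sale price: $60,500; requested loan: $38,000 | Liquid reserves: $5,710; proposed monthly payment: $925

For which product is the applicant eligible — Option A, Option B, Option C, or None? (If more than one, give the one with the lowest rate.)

Option B

Total debts = (405 + 650 + 925 + 275 + 55) = 2,310; DTI = 2,310/5,650 = 40.9%.
LTV = 38,000/60,500 = 62.8%.
Reserves = 5,710/925 = 6.2 months.
Option A: score 653 < 700; DTI 40.9% > 40%; LTV 62.8% ≤ 95%; employment 29 ≥ 18 mo → does not qualify.
Option B: score 653 ≥ 600; DTI 40.9% ≤ 45%; LTV 62.8% ≤ 97%; employment 29 ≥ 12 mo → qualifies.
Option C: score 653 < 700; DTI 40.9% > 36%; LTV 62.8% ≤ 85%; employment 29 ≥ 18 mo; reserves 6.2 ≥ 4 mo → does not qualify.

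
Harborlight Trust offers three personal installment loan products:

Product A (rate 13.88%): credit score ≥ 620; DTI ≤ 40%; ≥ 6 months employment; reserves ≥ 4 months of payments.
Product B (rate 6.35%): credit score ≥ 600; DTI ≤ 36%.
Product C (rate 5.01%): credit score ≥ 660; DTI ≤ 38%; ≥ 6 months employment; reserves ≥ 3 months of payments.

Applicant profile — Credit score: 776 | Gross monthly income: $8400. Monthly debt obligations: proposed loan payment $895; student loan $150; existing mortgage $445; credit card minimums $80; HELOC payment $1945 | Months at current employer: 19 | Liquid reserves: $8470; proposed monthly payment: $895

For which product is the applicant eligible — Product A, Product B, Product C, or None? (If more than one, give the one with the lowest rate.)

None

Total debts = (895 + 150 + 445 + 80 + 1,945) = 3,515; DTI = 3,515/8,400 = 41.8%.
Reserves = 8,470/895 = 9.5 months.
Product A: score 776 ≥ 620; DTI 41.8% > 40%; employment 19 ≥ 6 mo; reserves 9.5 ≥ 4 mo → does not qualify.
Product B: score 776 ≥ 600; DTI 41.8% > 36% → does not qualify.
Product C: score 776 ≥ 660; DTI 41.8% > 38%; employment 19 ≥ 6 mo; reserves 9.5 ≥ 3 mo → does not qualify.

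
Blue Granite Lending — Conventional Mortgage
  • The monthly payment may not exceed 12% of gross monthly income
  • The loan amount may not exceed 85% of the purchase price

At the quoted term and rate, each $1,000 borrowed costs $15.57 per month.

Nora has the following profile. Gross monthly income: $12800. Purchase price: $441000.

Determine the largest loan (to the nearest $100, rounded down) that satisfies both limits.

Payment cap: 12% × $12,800 = $1,536/month.
At $15.57 per $1,000, that supports 1,536/15.57 × 1,000 ≈ $98,651 → $98,600.
LTV cap: 85% × $441,000 = $374,850 → $374,800.
Binding constraint: payment-to-income.

$98,600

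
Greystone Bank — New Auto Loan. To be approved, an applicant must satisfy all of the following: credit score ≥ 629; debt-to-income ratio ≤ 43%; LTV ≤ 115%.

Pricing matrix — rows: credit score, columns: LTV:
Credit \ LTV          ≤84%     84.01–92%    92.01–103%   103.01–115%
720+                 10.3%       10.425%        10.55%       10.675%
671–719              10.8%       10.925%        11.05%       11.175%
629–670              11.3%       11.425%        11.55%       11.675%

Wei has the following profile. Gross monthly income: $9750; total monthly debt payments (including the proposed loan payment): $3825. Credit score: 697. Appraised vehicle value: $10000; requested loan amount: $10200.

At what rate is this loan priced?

Credit score 697 ≥ 629; DTI: 3,825 ÷ 9,750 = 39.2%, within the 43% cap
LTV: 10,200 ÷ 10,000 = 102%, within 115% cap
Row: 697 falls in 671–719. Column: 102% falls in 92.01–103%. Rate = 11.05%.

11.05%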